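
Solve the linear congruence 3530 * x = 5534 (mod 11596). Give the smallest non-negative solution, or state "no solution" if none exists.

629

First find gcd(3530, 11596):
11596 = 3·3530 + 1006
3530 = 3·1006 + 512
1006 = 1·512 + 494
512 = 1·494 + 18
494 = 27·18 + 8
18 = 2·8 + 2
8 = 4·2 + 0
gcd = 2 and 2 | 5534, so solutions exist. Divide through by 2: 1765x ≡ 2767 (mod 5798).
Now find 1765⁻¹ mod 5798:
5798 = 3·1765 + 503
1765 = 3·503 + 256
503 = 1·256 + 247
256 = 1·247 + 9
247 = 27·9 + 4
9 = 2·4 + 1
4 = 4·1 + 0
Back-substitute:
1 = 9 − 2·4
1 = −2·247 + 55·9
1 = 55·256 − 57·247
1 = −57·503 + 112·256
1 = 112·1765 − 393·503
1 = −393·5798 + 1291·1765
So 1765⁻¹ ≡ 1291 (mod 5798).
Then x ≡ 1291·2767 ≡ 629 (mod 5798); the smallest non-negative solution is x = 629.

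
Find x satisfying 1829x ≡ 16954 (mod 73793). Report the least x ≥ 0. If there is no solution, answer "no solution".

First find gcd(1829, 73793):
73793 = 40×1829 + 633
1829 = 2×633 + 563
633 = 1×563 + 70
563 = 8×70 + 3
70 = 23×3 + 1
3 = 3×1 + 0
gcd = 1, so a unique solution mod 73793 exists.
Back-substitute for the Bézout coefficients:
1 = 70 − 23·3
1 = −23·563 + 185·70
1 = 185·633 − 208·563
1 = −208·1829 + 601·633
1 = 601·73793 − 24248·1829
So 1829·(-24248) ≡ 1 (mod 73793), giving 1829⁻¹ ≡ 49545.
x ≡ 1829⁻¹·16954 ≡ 49545·16954 ≡ 211 (mod 73793).

211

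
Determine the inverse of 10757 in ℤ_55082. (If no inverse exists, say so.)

Extended Euclidean algorithm:
55082 = 5*10757 + 1297
10757 = 8*1297 + 381
1297 = 3*381 + 154
381 = 2*154 + 73
154 = 2*73 + 8
73 = 9*8 + 1
8 = 8*1 + 0
Since gcd(10757, 55082) = 1, back-substitute to write 1 as a combination:
1 = 73 − 9·8
1 = −9·154 + 19·73
1 = 19·381 − 47·154
1 = −47·1297 + 160·381
1 = 160·10757 − 1327·1297
1 = −1327·55082 + 6795·10757
So 10757·6795 ≡ 1 (mod 55082).

6795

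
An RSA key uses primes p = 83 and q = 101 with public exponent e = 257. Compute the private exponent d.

φ(n) = (p−1)(q−1) = 82·100 = 8200.
Need d with 257·d ≡ 1 (mod 8200). Apply the extended Euclidean algorithm:
8200 = 31×257 + 233
257 = 1×233 + 24
233 = 9×24 + 17
24 = 1×17 + 7
17 = 2×7 + 3
7 = 2×3 + 1
3 = 3×1 + 0
Back-substitute:
1 = 7 − 2·3
1 = −2·17 + 5·7
1 = 5·24 − 7·17
1 = −7·233 + 68·24
1 = 68·257 − 75·233
1 = −75·8200 + 2393·257
So 257·2393 ≡ 1 (mod 8200), hence d = 2393.

2393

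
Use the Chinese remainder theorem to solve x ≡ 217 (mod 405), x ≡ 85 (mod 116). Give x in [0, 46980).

6697

Write x = 217 + 405·k. Then 405·k ≡ 85 − 217 ≡ 100 (mod 116).
Need 405⁻¹ mod 116. Extended Euclid on (116, 57):
116 = 2×57 + 2
57 = 28×2 + 1
2 = 2×1 + 0
Back-substitute:
1 = 57 − 28·2
1 = −28·116 + 57·57
405⁻¹ ≡ 57 (mod 116), so k ≡ 57·100 ≡ 16 (mod 116).
x = 217 + 405·16 = 6697.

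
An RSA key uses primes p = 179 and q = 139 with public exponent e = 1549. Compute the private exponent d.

19093

φ(n) = (p−1)(q−1) = 178·138 = 24564.
Need d with 1549·d ≡ 1 (mod 24564). Apply the extended Euclidean algorithm:
24564 = 15*1549 + 1329
1549 = 1*1329 + 220
1329 = 6*220 + 9
220 = 24*9 + 4
9 = 2*4 + 1
4 = 4*1 + 0
Back-substitute:
1 = 9 − 2·4
1 = −2·220 + 49·9
1 = 49·1329 − 296·220
1 = −296·1549 + 345·1329
1 = 345·24564 − 5471·1549
So 1549·(-5471) ≡ 1 (mod 24564), hence d ≡ -5471 ≡ 19093 (mod 24564).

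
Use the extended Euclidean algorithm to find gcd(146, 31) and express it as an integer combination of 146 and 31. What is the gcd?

1

Euclidean algorithm:
146 = 4×31 + 22
31 = 1×22 + 9
22 = 2×9 + 4
9 = 2×4 + 1
4 = 4×1 + 0
gcd(146, 31) = 1.
Working backward:
1 = 9 − 2·4
1 = −2·22 + 5·9
1 = 5·31 − 7·22
1 = −7·146 + 33·31
So 1 = (-7)·146 + (33)·31.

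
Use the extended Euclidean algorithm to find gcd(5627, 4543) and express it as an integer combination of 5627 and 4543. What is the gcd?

1

Repeated division:
5627 = 1·4543 + 1084
4543 = 4·1084 + 207
1084 = 5·207 + 49
207 = 4·49 + 11
49 = 4·11 + 5
11 = 2·5 + 1
5 = 5·1 + 0
gcd(5627, 4543) = 1.
Express as a combination:
1 = 11 − 2·5
1 = −2·49 + 9·11
1 = 9·207 − 38·49
1 = −38·1084 + 199·207
1 = 199·4543 − 834·1084
1 = −834·5627 + 1033·4543
So 1 = (-834)·5627 + (1033)·4543.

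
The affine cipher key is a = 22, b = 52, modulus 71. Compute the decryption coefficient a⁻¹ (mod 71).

Apply the Euclidean algorithm to 71 and 22:
71 = 3×22 + 5
22 = 4×5 + 2
5 = 2×2 + 1
2 = 2×1 + 0
gcd = 1, so the inverse exists. Back-substitute:
1 = 5 − 2·2
1 = −2·22 + 9·5
1 = 9·71 − 29·22
So 22·(-29) ≡ 1 (mod 71), and -29 ≡ 42 (mod 71).

42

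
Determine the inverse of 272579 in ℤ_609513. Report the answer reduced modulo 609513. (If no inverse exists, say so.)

411368

gcd(609513, 272579) by repeated division:
609513 = 2·272579 + 64355
272579 = 4·64355 + 15159
64355 = 4·15159 + 3719
15159 = 4·3719 + 283
3719 = 13·283 + 40
283 = 7·40 + 3
40 = 13·3 + 1
3 = 3·1 + 0
Since gcd(272579, 609513) = 1, back-substitute to write 1 as a combination:
1 = 40 − 13·3
1 = −13·283 + 92·40
1 = 92·3719 − 1209·283
1 = −1209·15159 + 4928·3719
1 = 4928·64355 − 20921·15159
1 = −20921·272579 + 88612·64355
1 = 88612·609513 − 198145·272579
Hence 272579⁻¹ ≡ -198145 ≡ 411368 (mod 609513).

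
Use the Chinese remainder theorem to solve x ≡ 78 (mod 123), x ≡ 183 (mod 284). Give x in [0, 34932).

Write x = 78 + 123·k. Then 123·k ≡ 183 − 78 ≡ 105 (mod 284).
Need 123⁻¹ mod 284. Extended Euclid on (284, 123):
284 = 2·123 + 38
123 = 3·38 + 9
38 = 4·9 + 2
9 = 4·2 + 1
2 = 2·1 + 0
Back-substitute:
1 = 9 − 4·2
1 = −4·38 + 17·9
1 = 17·123 − 55·38
1 = −55·284 + 127·123
123⁻¹ ≡ 127 (mod 284), so k ≡ 127·105 ≡ 271 (mod 284).
x = 78 + 123·271 = 33411.

33411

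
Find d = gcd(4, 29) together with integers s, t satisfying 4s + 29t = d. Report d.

Euclidean algorithm:
29 = 7*4 + 1
4 = 4*1 + 0
gcd(4, 29) = 1.
Express as a combination:
1 = 29 − 7·4
So 1 = (1)·29 + (-7)·4.

1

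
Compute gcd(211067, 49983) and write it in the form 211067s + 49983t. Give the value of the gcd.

1

Apply Euclid's algorithm to 211067 and 49983:
211067 = 4*49983 + 11135
49983 = 4*11135 + 5443
11135 = 2*5443 + 249
5443 = 21*249 + 214
249 = 1*214 + 35
214 = 6*35 + 4
35 = 8*4 + 3
4 = 1*3 + 1
3 = 3*1 + 0
gcd(211067, 49983) = 1.
Working backward:
1 = 4 − 3
1 = −35 + 9·4
1 = 9·214 − 55·35
1 = −55·249 + 64·214
1 = 64·5443 − 1399·249
1 = −1399·11135 + 2862·5443
1 = 2862·49983 − 12847·11135
1 = −12847·211067 + 54250·49983
So 1 = (-12847)·211067 + (54250)·49983.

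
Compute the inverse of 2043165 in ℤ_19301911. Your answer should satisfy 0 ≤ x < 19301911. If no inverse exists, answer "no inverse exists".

4784409

Run Euclid on (19301911, 2043165):
19301911 = 9·2043165 + 913426
2043165 = 2·913426 + 216313
913426 = 4·216313 + 48174
216313 = 4·48174 + 23617
48174 = 2·23617 + 940
23617 = 25·940 + 117
940 = 8·117 + 4
117 = 29·4 + 1
4 = 4·1 + 0
The gcd is 1. Working backward:
1 = 117 − 29·4
1 = −29·940 + 233·117
1 = 233·23617 − 5854·940
1 = −5854·48174 + 11941·23617
1 = 11941·216313 − 53618·48174
1 = −53618·913426 + 226413·216313
1 = 226413·2043165 − 506444·913426
1 = −506444·19301911 + 4784409·2043165
So 2043165·4784409 ≡ 1 (mod 19301911).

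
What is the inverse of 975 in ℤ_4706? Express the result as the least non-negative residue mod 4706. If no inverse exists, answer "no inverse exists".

no inverse exists

Compute gcd(975, 4706):
4706 = 4×975 + 806
975 = 1×806 + 169
806 = 4×169 + 130
169 = 1×130 + 39
130 = 3×39 + 13
39 = 3×13 + 0
The gcd is 13, not 1, hence no inverse exists.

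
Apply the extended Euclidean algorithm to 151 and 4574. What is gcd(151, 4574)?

Repeated division:
4574 = 30×151 + 44
151 = 3×44 + 19
44 = 2×19 + 6
19 = 3×6 + 1
6 = 6×1 + 0
gcd(151, 4574) = 1.
Express as a combination:
1 = 19 − 3·6
1 = −3·44 + 7·19
1 = 7·151 − 24·44
1 = −24·4574 + 727·151
So 1 = (-24)·4574 + (727)·151.

1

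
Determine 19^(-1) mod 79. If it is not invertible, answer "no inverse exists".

25

Apply the Euclidean algorithm to 79 and 19:
79 = 4·19 + 3
19 = 6·3 + 1
3 = 3·1 + 0
The gcd is 1. Working backward:
1 = 19 − 6·3
1 = −6·79 + 25·19
So 19·25 ≡ 1 (mod 79).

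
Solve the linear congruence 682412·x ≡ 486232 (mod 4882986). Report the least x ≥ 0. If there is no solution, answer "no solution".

First find gcd(682412, 4882986):
4882986 = 7·682412 + 106102
682412 = 6·106102 + 45800
106102 = 2·45800 + 14502
45800 = 3·14502 + 2294
14502 = 6·2294 + 738
2294 = 3·738 + 80
738 = 9·80 + 18
80 = 4·18 + 8
18 = 2·8 + 2
8 = 4·2 + 0
gcd = 2 and 2 | 486232, so solutions exist. Divide through by 2: 341206x ≡ 243116 (mod 2441493).
Now find 341206⁻¹ mod 2441493:
2441493 = 7*341206 + 53051
341206 = 6*53051 + 22900
53051 = 2*22900 + 7251
22900 = 3*7251 + 1147
7251 = 6*1147 + 369
1147 = 3*369 + 40
369 = 9*40 + 9
40 = 4*9 + 4
9 = 2*4 + 1
4 = 4*1 + 0
Back-substitute:
1 = 9 − 2·4
1 = −2·40 + 9·9
1 = 9·369 − 83·40
1 = −83·1147 + 258·369
1 = 258·7251 − 1631·1147
1 = −1631·22900 + 5151·7251
1 = 5151·53051 − 11933·22900
1 = −11933·341206 + 76749·53051
1 = 76749·2441493 − 549176·341206
So 341206·(-549176) ≡ 1 (mod 2441493), i.e. 341206⁻¹ ≡ 1892317.
Then x ≡ 1892317·243116 ≡ 2013782 (mod 2441493); the smallest non-negative solution is x = 2013782.

2013782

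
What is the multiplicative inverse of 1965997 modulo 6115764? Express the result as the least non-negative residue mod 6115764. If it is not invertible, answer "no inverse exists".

Run Euclid on (6115764, 1965997):
6115764 = 3*1965997 + 217773
1965997 = 9*217773 + 6040
217773 = 36*6040 + 333
6040 = 18*333 + 46
333 = 7*46 + 11
46 = 4*11 + 2
11 = 5*2 + 1
2 = 2*1 + 0
gcd = 1, so the inverse exists. Back-substitute:
1 = 11 − 5·2
1 = −5·46 + 21·11
1 = 21·333 − 152·46
1 = −152·6040 + 2757·333
1 = 2757·217773 − 99404·6040
1 = −99404·1965997 + 897393·217773
1 = 897393·6115764 − 2791583·1965997
Thus 1965997·(-2791583) ≡ 1 (mod 6115764); reducing, -2791583 mod 6115764 = 3324181.

3324181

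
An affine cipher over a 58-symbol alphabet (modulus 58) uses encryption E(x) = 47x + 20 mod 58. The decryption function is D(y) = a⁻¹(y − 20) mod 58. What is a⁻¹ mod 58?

21

gcd(58, 47) by repeated division:
58 = 1*47 + 11
47 = 4*11 + 3
11 = 3*3 + 2
3 = 1*2 + 1
2 = 2*1 + 0
gcd = 1, so the inverse exists. Back-substitute:
1 = 3 − 2
1 = −11 + 4·3
1 = 4·47 − 17·11
1 = −17·58 + 21·47
So 47·21 ≡ 1 (mod 58).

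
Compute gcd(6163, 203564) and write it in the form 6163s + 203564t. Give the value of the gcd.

1

Repeated division:
203564 = 33·6163 + 185
6163 = 33·185 + 58
185 = 3·58 + 11
58 = 5·11 + 3
11 = 3·3 + 2
3 = 1·2 + 1
2 = 2·1 + 0
gcd(6163, 203564) = 1.
Back-substituting:
1 = 3 − 2
1 = −11 + 4·3
1 = 4·58 − 21·11
1 = −21·185 + 67·58
1 = 67·6163 − 2232·185
1 = −2232·203564 + 73723·6163
So 1 = (-2232)·203564 + (73723)·6163.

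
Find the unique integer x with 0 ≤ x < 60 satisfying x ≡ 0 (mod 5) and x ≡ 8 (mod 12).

Write x = 0 + 5·k. Then 5·k ≡ 8 − 0 ≡ 8 (mod 12).
Need 5⁻¹ mod 12. Extended Euclid on (12, 5):
12 = 2*5 + 2
5 = 2*2 + 1
2 = 2*1 + 0
Back-substitute:
1 = 5 − 2·2
1 = −2·12 + 5·5
5⁻¹ ≡ 5 (mod 12), so k ≡ 5·8 ≡ 4 (mod 12).
x = 0 + 5·4 = 20.

20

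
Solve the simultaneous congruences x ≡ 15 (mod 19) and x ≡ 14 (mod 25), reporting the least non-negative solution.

414

Write x = 15 + 19·k. Then 19·k ≡ 14 − 15 ≡ 24 (mod 25).
Need 19⁻¹ mod 25. Extended Euclid on (25, 19):
25 = 1·19 + 6
19 = 3·6 + 1
6 = 6·1 + 0
Back-substitute:
1 = 19 − 3·6
1 = −3·25 + 4·19
19⁻¹ ≡ 4 (mod 25), so k ≡ 4·24 ≡ 21 (mod 25).
x = 15 + 19·21 = 414.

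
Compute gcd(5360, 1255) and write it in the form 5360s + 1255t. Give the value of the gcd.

Apply Euclid's algorithm to 5360 and 1255:
5360 = 4*1255 + 340
1255 = 3*340 + 235
340 = 1*235 + 105
235 = 2*105 + 25
105 = 4*25 + 5
25 = 5*5 + 0
gcd(5360, 1255) = 5.
Working backward:
5 = 105 − 4·25
5 = −4·235 + 9·105
5 = 9·340 − 13·235
5 = −13·1255 + 48·340
5 = 48·5360 − 205·1255
So 5 = (48)·5360 + (-205)·1255.

5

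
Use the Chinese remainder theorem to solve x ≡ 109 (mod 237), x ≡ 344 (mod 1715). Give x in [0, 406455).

Write x = 109 + 237·k. Then 237·k ≡ 344 − 109 ≡ 235 (mod 1715).
Need 237⁻¹ mod 1715. Extended Euclid on (1715, 237):
1715 = 7×237 + 56
237 = 4×56 + 13
56 = 4×13 + 4
13 = 3×4 + 1
4 = 4×1 + 0
Back-substitute:
1 = 13 − 3·4
1 = −3·56 + 13·13
1 = 13·237 − 55·56
1 = −55·1715 + 398·237
237⁻¹ ≡ 398 (mod 1715), so k ≡ 398·235 ≡ 920 (mod 1715).
x = 109 + 237·920 = 218149.

218149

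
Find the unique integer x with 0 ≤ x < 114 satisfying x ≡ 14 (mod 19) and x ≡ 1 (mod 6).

109

Write x = 14 + 19·k. Then 19·k ≡ 1 − 14 ≡ 5 (mod 6).
Need 19⁻¹ mod 6. Extended Euclid on (6, 1):
6 = 6·1 + 0
19⁻¹ ≡ 1 (mod 6), so k ≡ 1·5 ≡ 5 (mod 6).
x = 14 + 19·5 = 109.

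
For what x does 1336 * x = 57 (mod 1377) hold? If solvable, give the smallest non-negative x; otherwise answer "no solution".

939

First find gcd(1336, 1377):
1377 = 1×1336 + 41
1336 = 32×41 + 24
41 = 1×24 + 17
24 = 1×17 + 7
17 = 2×7 + 3
7 = 2×3 + 1
3 = 3×1 + 0
gcd = 1, so a unique solution mod 1377 exists.
Back-substitute for the Bézout coefficients:
1 = 7 − 2·3
1 = −2·17 + 5·7
1 = 5·24 − 7·17
1 = −7·41 + 12·24
1 = 12·1336 − 391·41
1 = −391·1377 + 403·1336
So 1336·(403) ≡ 1 (mod 1377), giving 1336⁻¹ ≡ 403.
x ≡ 1336⁻¹·57 ≡ 403·57 ≡ 939 (mod 1377).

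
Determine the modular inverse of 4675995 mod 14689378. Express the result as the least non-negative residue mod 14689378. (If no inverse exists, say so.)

3467143

Run Euclid on (14689378, 4675995):
14689378 = 3×4675995 + 661393
4675995 = 7×661393 + 46244
661393 = 14×46244 + 13977
46244 = 3×13977 + 4313
13977 = 3×4313 + 1038
4313 = 4×1038 + 161
1038 = 6×161 + 72
161 = 2×72 + 17
72 = 4×17 + 4
17 = 4×4 + 1
4 = 4×1 + 0
Since gcd(4675995, 14689378) = 1, back-substitute to write 1 as a combination:
1 = 17 − 4·4
1 = −4·72 + 17·17
1 = 17·161 − 38·72
1 = −38·1038 + 245·161
1 = 245·4313 − 1018·1038
1 = −1018·13977 + 3299·4313
1 = 3299·46244 − 10915·13977
1 = −10915·661393 + 156109·46244
1 = 156109·4675995 − 1103678·661393
1 = −1103678·14689378 + 3467143·4675995
So 4675995·3467143 ≡ 1 (mod 14689378).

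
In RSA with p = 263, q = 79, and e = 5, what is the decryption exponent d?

φ(n) = (p−1)(q−1) = 262·78 = 20436.
Need d with 5·d ≡ 1 (mod 20436). Apply the extended Euclidean algorithm:
20436 = 4087×5 + 1
5 = 5×1 + 0
Back-substitute:
1 = 20436 − 4087·5
So 5·(-4087) ≡ 1 (mod 20436), hence d ≡ -4087 ≡ 16349 (mod 20436).

16349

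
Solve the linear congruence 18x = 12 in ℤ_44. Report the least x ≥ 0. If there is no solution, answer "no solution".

8

First find gcd(18, 44):
44 = 2·18 + 8
18 = 2·8 + 2
8 = 4·2 + 0
gcd = 2 and 2 | 12, so solutions exist. Divide through by 2: 9x ≡ 6 (mod 22).
Now find 9⁻¹ mod 22:
22 = 2×9 + 4
9 = 2×4 + 1
4 = 4×1 + 0
Back-substitute:
1 = 9 − 2·4
1 = −2·22 + 5·9
So 9⁻¹ ≡ 5 (mod 22).
Then x ≡ 5·6 ≡ 8 (mod 22); the smallest non-negative solution is x = 8.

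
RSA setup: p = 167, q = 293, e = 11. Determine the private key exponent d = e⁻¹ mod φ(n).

φ(n) = (p−1)(q−1) = 166·292 = 48472.
Need d with 11·d ≡ 1 (mod 48472). Apply the extended Euclidean algorithm:
48472 = 4406×11 + 6
11 = 1×6 + 5
6 = 1×5 + 1
5 = 5×1 + 0
Back-substitute:
1 = 6 − 5
1 = −11 + 2·6
1 = 2·48472 − 8813·11
So 11·(-8813) ≡ 1 (mod 48472), hence d ≡ -8813 ≡ 39659 (mod 48472).

39659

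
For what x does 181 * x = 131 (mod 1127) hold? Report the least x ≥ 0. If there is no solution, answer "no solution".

723

First find gcd(181, 1127):
1127 = 6×181 + 41
181 = 4×41 + 17
41 = 2×17 + 7
17 = 2×7 + 3
7 = 2×3 + 1
3 = 3×1 + 0
gcd = 1, so a unique solution mod 1127 exists.
Back-substitute for the Bézout coefficients:
1 = 7 − 2·3
1 = −2·17 + 5·7
1 = 5·41 − 12·17
1 = −12·181 + 53·41
1 = 53·1127 − 330·181
So 181·(-330) ≡ 1 (mod 1127), giving 181⁻¹ ≡ 797.
x ≡ 181⁻¹·131 ≡ 797·131 ≡ 723 (mod 1127).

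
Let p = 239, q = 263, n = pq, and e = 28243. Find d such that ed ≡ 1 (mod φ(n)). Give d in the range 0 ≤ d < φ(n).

58075

φ(n) = (p−1)(q−1) = 238·262 = 62356.
Need d with 28243·d ≡ 1 (mod 62356). Apply the extended Euclidean algorithm:
62356 = 2·28243 + 5870
28243 = 4·5870 + 4763
5870 = 1·4763 + 1107
4763 = 4·1107 + 335
1107 = 3·335 + 102
335 = 3·102 + 29
102 = 3·29 + 15
29 = 1·15 + 14
15 = 1·14 + 1
14 = 14·1 + 0
Back-substitute:
1 = 15 − 14
1 = −29 + 2·15
1 = 2·102 − 7·29
1 = −7·335 + 23·102
1 = 23·1107 − 76·335
1 = −76·4763 + 327·1107
1 = 327·5870 − 403·4763
1 = −403·28243 + 1939·5870
1 = 1939·62356 − 4281·28243
So 28243·(-4281) ≡ 1 (mod 62356), hence d ≡ -4281 ≡ 58075 (mod 62356).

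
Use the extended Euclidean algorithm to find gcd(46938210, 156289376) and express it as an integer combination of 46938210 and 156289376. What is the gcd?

2

Euclidean algorithm:
156289376 = 3·46938210 + 15474746
46938210 = 3·15474746 + 513972
15474746 = 30·513972 + 55586
513972 = 9·55586 + 13698
55586 = 4·13698 + 794
13698 = 17·794 + 200
794 = 3·200 + 194
200 = 1·194 + 6
194 = 32·6 + 2
6 = 3·2 + 0
gcd(46938210, 156289376) = 2.
Working backward:
2 = 194 − 32·6
2 = −32·200 + 33·194
2 = 33·794 − 131·200
2 = −131·13698 + 2260·794
2 = 2260·55586 − 9171·13698
2 = −9171·513972 + 84799·55586
2 = 84799·15474746 − 2553141·513972
2 = −2553141·46938210 + 7744222·15474746
2 = 7744222·156289376 − 25785807·46938210
So 2 = (7744222)·156289376 + (-25785807)·46938210.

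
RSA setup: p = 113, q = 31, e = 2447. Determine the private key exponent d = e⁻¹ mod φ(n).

2543

φ(n) = (p−1)(q−1) = 112·30 = 3360.
Need d with 2447·d ≡ 1 (mod 3360). Apply the extended Euclidean algorithm:
3360 = 1*2447 + 913
2447 = 2*913 + 621
913 = 1*621 + 292
621 = 2*292 + 37
292 = 7*37 + 33
37 = 1*33 + 4
33 = 8*4 + 1
4 = 4*1 + 0
Back-substitute:
1 = 33 − 8·4
1 = −8·37 + 9·33
1 = 9·292 − 71·37
1 = −71·621 + 151·292
1 = 151·913 − 222·621
1 = −222·2447 + 595·913
1 = 595·3360 − 817·2447
So 2447·(-817) ≡ 1 (mod 3360), hence d ≡ -817 ≡ 2543 (mod 3360).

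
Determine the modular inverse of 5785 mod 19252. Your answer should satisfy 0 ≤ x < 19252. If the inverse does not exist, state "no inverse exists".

2253

Apply the Euclidean algorithm to 19252 and 5785:
19252 = 3·5785 + 1897
5785 = 3·1897 + 94
1897 = 20·94 + 17
94 = 5·17 + 9
17 = 1·9 + 8
9 = 1·8 + 1
8 = 8·1 + 0
The gcd is 1. Working backward:
1 = 9 − 8
1 = −17 + 2·9
1 = 2·94 − 11·17
1 = −11·1897 + 222·94
1 = 222·5785 − 677·1897
1 = −677·19252 + 2253·5785
So 5785·2253 ≡ 1 (mod 19252).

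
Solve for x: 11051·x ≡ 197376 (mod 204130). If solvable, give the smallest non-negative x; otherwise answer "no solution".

71226

First find gcd(11051, 204130):
204130 = 18*11051 + 5212
11051 = 2*5212 + 627
5212 = 8*627 + 196
627 = 3*196 + 39
196 = 5*39 + 1
39 = 39*1 + 0
gcd = 1, so a unique solution mod 204130 exists.
Back-substitute for the Bézout coefficients:
1 = 196 − 5·39
1 = −5·627 + 16·196
1 = 16·5212 − 133·627
1 = −133·11051 + 282·5212
1 = 282·204130 − 5209·11051
So 11051·(-5209) ≡ 1 (mod 204130), giving 11051⁻¹ ≡ 198921.
x ≡ 11051⁻¹·197376 ≡ 198921·197376 ≡ 71226 (mod 204130).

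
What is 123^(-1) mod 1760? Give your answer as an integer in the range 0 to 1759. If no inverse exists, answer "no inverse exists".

Extended Euclidean algorithm:
1760 = 14×123 + 38
123 = 3×38 + 9
38 = 4×9 + 2
9 = 4×2 + 1
2 = 2×1 + 0
gcd = 1, so the inverse exists. Back-substitute:
1 = 9 − 4·2
1 = −4·38 + 17·9
1 = 17·123 − 55·38
1 = −55·1760 + 787·123
So 123·787 ≡ 1 (mod 1760).

787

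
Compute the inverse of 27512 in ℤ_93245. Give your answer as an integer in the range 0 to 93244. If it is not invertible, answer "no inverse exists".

gcd(93245, 27512) by repeated division:
93245 = 3·27512 + 10709
27512 = 2·10709 + 6094
10709 = 1·6094 + 4615
6094 = 1·4615 + 1479
4615 = 3·1479 + 178
1479 = 8·178 + 55
178 = 3·55 + 13
55 = 4·13 + 3
13 = 4·3 + 1
3 = 3·1 + 0
Since gcd(27512, 93245) = 1, back-substitute to write 1 as a combination:
1 = 13 − 4·3
1 = −4·55 + 17·13
1 = 17·178 − 55·55
1 = −55·1479 + 457·178
1 = 457·4615 − 1426·1479
1 = −1426·6094 + 1883·4615
1 = 1883·10709 − 3309·6094
1 = −3309·27512 + 8501·10709
1 = 8501·93245 − 28812·27512
Hence 27512⁻¹ ≡ -28812 ≡ 64433 (mod 93245).

64433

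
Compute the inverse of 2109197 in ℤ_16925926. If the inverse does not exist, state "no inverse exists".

Apply the Euclidean algorithm to 16925926 and 2109197:
16925926 = 8*2109197 + 52350
2109197 = 40*52350 + 15197
52350 = 3*15197 + 6759
15197 = 2*6759 + 1679
6759 = 4*1679 + 43
1679 = 39*43 + 2
43 = 21*2 + 1
2 = 2*1 + 0
The gcd is 1. Working backward:
1 = 43 − 21·2
1 = −21·1679 + 820·43
1 = 820·6759 − 3301·1679
1 = −3301·15197 + 7422·6759
1 = 7422·52350 − 25567·15197
1 = −25567·2109197 + 1030102·52350
1 = 1030102·16925926 − 8266383·2109197
Hence 2109197⁻¹ ≡ -8266383 ≡ 8659543 (mod 16925926).

8659543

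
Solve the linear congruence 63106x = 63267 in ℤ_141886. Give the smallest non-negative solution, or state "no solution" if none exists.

gcd(63106, 141886):
141886 = 2*63106 + 15674
63106 = 4*15674 + 410
15674 = 38*410 + 94
410 = 4*94 + 34
94 = 2*34 + 26
34 = 1*26 + 8
26 = 3*8 + 2
8 = 4*2 + 0
gcd = 2, but 2 ∤ 63267, so the congruence has no solution.

no solution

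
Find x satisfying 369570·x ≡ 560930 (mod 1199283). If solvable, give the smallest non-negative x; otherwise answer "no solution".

gcd(369570, 1199283):
1199283 = 3*369570 + 90573
369570 = 4*90573 + 7278
90573 = 12*7278 + 3237
7278 = 2*3237 + 804
3237 = 4*804 + 21
804 = 38*21 + 6
21 = 3*6 + 3
6 = 2*3 + 0
gcd = 3, but 3 ∤ 560930, so the congruence has no solution.

no solution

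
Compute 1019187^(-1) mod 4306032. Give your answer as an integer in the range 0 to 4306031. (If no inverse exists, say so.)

no inverse exists

Compute gcd(1019187, 4306032):
4306032 = 4×1019187 + 229284
1019187 = 4×229284 + 102051
229284 = 2×102051 + 25182
102051 = 4×25182 + 1323
25182 = 19×1323 + 45
1323 = 29×45 + 18
45 = 2×18 + 9
18 = 2×9 + 0
The gcd is 9, not 1, hence no inverse exists.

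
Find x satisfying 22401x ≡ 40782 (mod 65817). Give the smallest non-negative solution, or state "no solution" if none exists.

gcd(22401, 65817):
65817 = 2*22401 + 21015
22401 = 1*21015 + 1386
21015 = 15*1386 + 225
1386 = 6*225 + 36
225 = 6*36 + 9
36 = 4*9 + 0
gcd = 9, but 9 ∤ 40782, so the congruence has no solution.

no solution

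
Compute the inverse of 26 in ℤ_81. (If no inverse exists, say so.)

Run Euclid on (81, 26):
81 = 3·26 + 3
26 = 8·3 + 2
3 = 1·2 + 1
2 = 2·1 + 0
The gcd is 1. Working backward:
1 = 3 − 2
1 = −26 + 9·3
1 = 9·81 − 28·26
Thus 26·(-28) ≡ 1 (mod 81); reducing, -28 mod 81 = 53.

53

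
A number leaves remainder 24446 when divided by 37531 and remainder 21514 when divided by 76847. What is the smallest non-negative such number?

Write x = 24446 + 37531·k. Then 37531·k ≡ 21514 − 24446 ≡ 73915 (mod 76847).
Need 37531⁻¹ mod 76847. Extended Euclid on (76847, 37531):
76847 = 2·37531 + 1785
37531 = 21·1785 + 46
1785 = 38·46 + 37
46 = 1·37 + 9
37 = 4·9 + 1
9 = 9·1 + 0
Back-substitute:
1 = 37 − 4·9
1 = −4·46 + 5·37
1 = 5·1785 − 194·46
1 = −194·37531 + 4079·1785
1 = 4079·76847 − 8352·37531
37531⁻¹ ≡ 68495 (mod 76847), so k ≡ 68495·73915 ≡ 50718 (mod 76847).
x = 24446 + 37531·50718 = 1903521704.

1903521704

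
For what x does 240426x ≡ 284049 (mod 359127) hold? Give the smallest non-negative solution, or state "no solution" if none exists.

12989

First find gcd(240426, 359127):
359127 = 1·240426 + 118701
240426 = 2·118701 + 3024
118701 = 39·3024 + 765
3024 = 3·765 + 729
765 = 1·729 + 36
729 = 20·36 + 9
36 = 4·9 + 0
gcd = 9 and 9 | 284049, so solutions exist. Divide through by 9: 26714x ≡ 31561 (mod 39903).
Now find 26714⁻¹ mod 39903:
39903 = 1*26714 + 13189
26714 = 2*13189 + 336
13189 = 39*336 + 85
336 = 3*85 + 81
85 = 1*81 + 4
81 = 20*4 + 1
4 = 4*1 + 0
Back-substitute:
1 = 81 − 20·4
1 = −20·85 + 21·81
1 = 21·336 − 83·85
1 = −83·13189 + 3258·336
1 = 3258·26714 − 6599·13189
1 = −6599·39903 + 9857·26714
So 26714⁻¹ ≡ 9857 (mod 39903).
Then x ≡ 9857·31561 ≡ 12989 (mod 39903); the smallest non-negative solution is x = 12989.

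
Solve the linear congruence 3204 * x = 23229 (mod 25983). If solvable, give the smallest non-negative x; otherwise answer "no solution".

729

First find gcd(3204, 25983):
25983 = 8·3204 + 351
3204 = 9·351 + 45
351 = 7·45 + 36
45 = 1·36 + 9
36 = 4·9 + 0
gcd = 9 and 9 | 23229, so solutions exist. Divide through by 9: 356x ≡ 2581 (mod 2887).
Now find 356⁻¹ mod 2887:
2887 = 8×356 + 39
356 = 9×39 + 5
39 = 7×5 + 4
5 = 1×4 + 1
4 = 4×1 + 0
Back-substitute:
1 = 5 − 4
1 = −39 + 8·5
1 = 8·356 − 73·39
1 = −73·2887 + 592·356
So 356⁻¹ ≡ 592 (mod 2887).
Then x ≡ 592·2581 ≡ 729 (mod 2887); the smallest non-negative solution is x = 729.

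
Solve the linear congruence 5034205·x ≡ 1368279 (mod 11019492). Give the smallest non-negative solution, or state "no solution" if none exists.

First find gcd(5034205, 11019492):
11019492 = 2·5034205 + 951082
5034205 = 5·951082 + 278795
951082 = 3·278795 + 114697
278795 = 2·114697 + 49401
114697 = 2·49401 + 15895
49401 = 3·15895 + 1716
15895 = 9·1716 + 451
1716 = 3·451 + 363
451 = 1·363 + 88
363 = 4·88 + 11
88 = 8·11 + 0
gcd = 11 and 11 | 1368279, so solutions exist. Divide through by 11: 457655x ≡ 124389 (mod 1001772).
Now find 457655⁻¹ mod 1001772:
1001772 = 2×457655 + 86462
457655 = 5×86462 + 25345
86462 = 3×25345 + 10427
25345 = 2×10427 + 4491
10427 = 2×4491 + 1445
4491 = 3×1445 + 156
1445 = 9×156 + 41
156 = 3×41 + 33
41 = 1×33 + 8
33 = 4×8 + 1
8 = 8×1 + 0
Back-substitute:
1 = 33 − 4·8
1 = −4·41 + 5·33
1 = 5·156 − 19·41
1 = −19·1445 + 176·156
1 = 176·4491 − 547·1445
1 = −547·10427 + 1270·4491
1 = 1270·25345 − 3087·10427
1 = −3087·86462 + 10531·25345
1 = 10531·457655 − 55742·86462
1 = −55742·1001772 + 122015·457655
So 457655⁻¹ ≡ 122015 (mod 1001772).
Then x ≡ 122015·124389 ≡ 478035 (mod 1001772); the smallest non-negative solution is x = 478035.

478035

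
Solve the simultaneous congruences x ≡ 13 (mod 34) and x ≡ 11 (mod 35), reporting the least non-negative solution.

81

Write x = 13 + 34·k. Then 34·k ≡ 11 − 13 ≡ 33 (mod 35).
Need 34⁻¹ mod 35. Extended Euclid on (35, 34):
35 = 1*34 + 1
34 = 34*1 + 0
Back-substitute:
1 = 35 − 34
34⁻¹ ≡ 34 (mod 35), so k ≡ 34·33 ≡ 2 (mod 35).
x = 13 + 34·2 = 81.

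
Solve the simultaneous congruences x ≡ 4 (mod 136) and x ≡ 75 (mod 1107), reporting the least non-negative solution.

Write x = 4 + 136·k. Then 136·k ≡ 75 − 4 ≡ 71 (mod 1107).
Need 136⁻¹ mod 1107. Extended Euclid on (1107, 136):
1107 = 8*136 + 19
136 = 7*19 + 3
19 = 6*3 + 1
3 = 3*1 + 0
Back-substitute:
1 = 19 − 6·3
1 = −6·136 + 43·19
1 = 43·1107 − 350·136
136⁻¹ ≡ 757 (mod 1107), so k ≡ 757·71 ≡ 611 (mod 1107).
x = 4 + 136·611 = 83100.

83100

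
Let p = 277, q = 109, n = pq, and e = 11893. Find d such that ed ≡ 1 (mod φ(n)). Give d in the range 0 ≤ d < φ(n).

21517

φ(n) = (p−1)(q−1) = 276·108 = 29808.
Need d with 11893·d ≡ 1 (mod 29808). Apply the extended Euclidean algorithm:
29808 = 2×11893 + 6022
11893 = 1×6022 + 5871
6022 = 1×5871 + 151
5871 = 38×151 + 133
151 = 1×133 + 18
133 = 7×18 + 7
18 = 2×7 + 4
7 = 1×4 + 3
4 = 1×3 + 1
3 = 3×1 + 0
Back-substitute:
1 = 4 − 3
1 = −7 + 2·4
1 = 2·18 − 5·7
1 = −5·133 + 37·18
1 = 37·151 − 42·133
1 = −42·5871 + 1633·151
1 = 1633·6022 − 1675·5871
1 = −1675·11893 + 3308·6022
1 = 3308·29808 − 8291·11893
So 11893·(-8291) ≡ 1 (mod 29808), hence d ≡ -8291 ≡ 21517 (mod 29808).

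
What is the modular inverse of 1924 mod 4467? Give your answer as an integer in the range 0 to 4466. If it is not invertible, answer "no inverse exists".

Extended Euclidean algorithm:
4467 = 2*1924 + 619
1924 = 3*619 + 67
619 = 9*67 + 16
67 = 4*16 + 3
16 = 5*3 + 1
3 = 3*1 + 0
Since gcd(1924, 4467) = 1, back-substitute to write 1 as a combination:
1 = 16 − 5·3
1 = −5·67 + 21·16
1 = 21·619 − 194·67
1 = −194·1924 + 603·619
1 = 603·4467 − 1400·1924
So 1924·(-1400) ≡ 1 (mod 4467), and -1400 ≡ 3067 (mod 4467).

3067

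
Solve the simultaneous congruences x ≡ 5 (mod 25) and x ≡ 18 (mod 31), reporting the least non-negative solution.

Write x = 5 + 25·k. Then 25·k ≡ 18 − 5 ≡ 13 (mod 31).
Need 25⁻¹ mod 31. Extended Euclid on (31, 25):
31 = 1*25 + 6
25 = 4*6 + 1
6 = 6*1 + 0
Back-substitute:
1 = 25 − 4·6
1 = −4·31 + 5·25
25⁻¹ ≡ 5 (mod 31), so k ≡ 5·13 ≡ 3 (mod 31).
x = 5 + 25·3 = 80.

80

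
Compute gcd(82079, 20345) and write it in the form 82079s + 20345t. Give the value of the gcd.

Euclidean algorithm:
82079 = 4·20345 + 699
20345 = 29·699 + 74
699 = 9·74 + 33
74 = 2·33 + 8
33 = 4·8 + 1
8 = 8·1 + 0
gcd(82079, 20345) = 1.
Working backward:
1 = 33 − 4·8
1 = −4·74 + 9·33
1 = 9·699 − 85·74
1 = −85·20345 + 2474·699
1 = 2474·82079 − 9981·20345
So 1 = (2474)·82079 + (-9981)·20345.

1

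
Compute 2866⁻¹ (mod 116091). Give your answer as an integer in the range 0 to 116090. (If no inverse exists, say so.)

74167

gcd(116091, 2866) by repeated division:
116091 = 40×2866 + 1451
2866 = 1×1451 + 1415
1451 = 1×1415 + 36
1415 = 39×36 + 11
36 = 3×11 + 3
11 = 3×3 + 2
3 = 1×2 + 1
2 = 2×1 + 0
gcd = 1, so the inverse exists. Back-substitute:
1 = 3 − 2
1 = −11 + 4·3
1 = 4·36 − 13·11
1 = −13·1415 + 511·36
1 = 511·1451 − 524·1415
1 = −524·2866 + 1035·1451
1 = 1035·116091 − 41924·2866
So 2866·(-41924) ≡ 1 (mod 116091), and -41924 ≡ 74167 (mod 116091).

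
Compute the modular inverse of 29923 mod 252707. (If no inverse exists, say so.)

gcd(252707, 29923) by repeated division:
252707 = 8·29923 + 13323
29923 = 2·13323 + 3277
13323 = 4·3277 + 215
3277 = 15·215 + 52
215 = 4·52 + 7
52 = 7·7 + 3
7 = 2·3 + 1
3 = 3·1 + 0
Since gcd(29923, 252707) = 1, back-substitute to write 1 as a combination:
1 = 7 − 2·3
1 = −2·52 + 15·7
1 = 15·215 − 62·52
1 = −62·3277 + 945·215
1 = 945·13323 − 3842·3277
1 = −3842·29923 + 8629·13323
1 = 8629·252707 − 72874·29923
Hence 29923⁻¹ ≡ -72874 ≡ 179833 (mod 252707).

179833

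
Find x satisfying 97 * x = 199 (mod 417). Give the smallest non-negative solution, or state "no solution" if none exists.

First find gcd(97, 417):
417 = 4×97 + 29
97 = 3×29 + 10
29 = 2×10 + 9
10 = 1×9 + 1
9 = 9×1 + 0
gcd = 1, so a unique solution mod 417 exists.
Back-substitute for the Bézout coefficients:
1 = 10 − 9
1 = −29 + 3·10
1 = 3·97 − 10·29
1 = −10·417 + 43·97
So 97·(43) ≡ 1 (mod 417), giving 97⁻¹ ≡ 43.
x ≡ 97⁻¹·199 ≡ 43·199 ≡ 217 (mod 417).

217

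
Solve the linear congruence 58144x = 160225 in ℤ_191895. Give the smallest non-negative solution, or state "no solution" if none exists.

First find gcd(58144, 191895):
191895 = 3×58144 + 17463
58144 = 3×17463 + 5755
17463 = 3×5755 + 198
5755 = 29×198 + 13
198 = 15×13 + 3
13 = 4×3 + 1
3 = 3×1 + 0
gcd = 1, so a unique solution mod 191895 exists.
Back-substitute for the Bézout coefficients:
1 = 13 − 4·3
1 = −4·198 + 61·13
1 = 61·5755 − 1773·198
1 = −1773·17463 + 5380·5755
1 = 5380·58144 − 17913·17463
1 = −17913·191895 + 59119·58144
So 58144·(59119) ≡ 1 (mod 191895), giving 58144⁻¹ ≡ 59119.
x ≡ 58144⁻¹·160225 ≡ 59119·160225 ≡ 20785 (mod 191895).

20785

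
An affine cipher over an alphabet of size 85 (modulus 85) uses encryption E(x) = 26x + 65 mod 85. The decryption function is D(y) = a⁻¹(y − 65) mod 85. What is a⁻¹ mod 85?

36

Extended Euclidean algorithm:
85 = 3*26 + 7
26 = 3*7 + 5
7 = 1*5 + 2
5 = 2*2 + 1
2 = 2*1 + 0
gcd = 1, so the inverse exists. Back-substitute:
1 = 5 − 2·2
1 = −2·7 + 3·5
1 = 3·26 − 11·7
1 = −11·85 + 36·26
So 26·36 ≡ 1 (mod 85).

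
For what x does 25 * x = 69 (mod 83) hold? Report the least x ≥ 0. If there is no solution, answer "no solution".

26

First find gcd(25, 83):
83 = 3·25 + 8
25 = 3·8 + 1
8 = 8·1 + 0
gcd = 1, so a unique solution mod 83 exists.
Back-substitute for the Bézout coefficients:
1 = 25 − 3·8
1 = −3·83 + 10·25
So 25·(10) ≡ 1 (mod 83), giving 25⁻¹ ≡ 10.
x ≡ 25⁻¹·69 ≡ 10·69 ≡ 26 (mod 83).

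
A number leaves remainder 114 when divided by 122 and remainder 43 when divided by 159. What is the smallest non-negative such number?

Write x = 114 + 122·k. Then 122·k ≡ 43 − 114 ≡ 88 (mod 159).
Need 122⁻¹ mod 159. Extended Euclid on (159, 122):
159 = 1×122 + 37
122 = 3×37 + 11
37 = 3×11 + 4
11 = 2×4 + 3
4 = 1×3 + 1
3 = 3×1 + 0
Back-substitute:
1 = 4 − 3
1 = −11 + 3·4
1 = 3·37 − 10·11
1 = −10·122 + 33·37
1 = 33·159 − 43·122
122⁻¹ ≡ 116 (mod 159), so k ≡ 116·88 ≡ 32 (mod 159).
x = 114 + 122·32 = 4018.

4018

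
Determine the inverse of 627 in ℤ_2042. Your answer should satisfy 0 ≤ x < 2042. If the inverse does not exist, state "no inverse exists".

1801

Run Euclid on (2042, 627):
2042 = 3·627 + 161
627 = 3·161 + 144
161 = 1·144 + 17
144 = 8·17 + 8
17 = 2·8 + 1
8 = 8·1 + 0
The gcd is 1. Working backward:
1 = 17 − 2·8
1 = −2·144 + 17·17
1 = 17·161 − 19·144
1 = −19·627 + 74·161
1 = 74·2042 − 241·627
Hence 627⁻¹ ≡ -241 ≡ 1801 (mod 2042).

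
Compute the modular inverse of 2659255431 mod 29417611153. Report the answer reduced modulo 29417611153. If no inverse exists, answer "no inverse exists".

no inverse exists

Compute gcd(2659255431, 29417611153):
29417611153 = 11×2659255431 + 165801412
2659255431 = 16×165801412 + 6432839
165801412 = 25×6432839 + 4980437
6432839 = 1×4980437 + 1452402
4980437 = 3×1452402 + 623231
1452402 = 2×623231 + 205940
623231 = 3×205940 + 5411
205940 = 38×5411 + 322
5411 = 16×322 + 259
322 = 1×259 + 63
259 = 4×63 + 7
63 = 9×7 + 0
The gcd is 7, not 1, hence no inverse exists.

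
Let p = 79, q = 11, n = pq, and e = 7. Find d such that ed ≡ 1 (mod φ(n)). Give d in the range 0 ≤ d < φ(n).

φ(n) = (p−1)(q−1) = 78·10 = 780.
Need d with 7·d ≡ 1 (mod 780). Apply the extended Euclidean algorithm:
780 = 111×7 + 3
7 = 2×3 + 1
3 = 3×1 + 0
Back-substitute:
1 = 7 − 2·3
1 = −2·780 + 223·7
So 7·223 ≡ 1 (mod 780), hence d = 223.

223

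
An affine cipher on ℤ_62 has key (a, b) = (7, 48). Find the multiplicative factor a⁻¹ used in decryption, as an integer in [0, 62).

Extended Euclidean algorithm:
62 = 8×7 + 6
7 = 1×6 + 1
6 = 6×1 + 0
gcd = 1, so the inverse exists. Back-substitute:
1 = 7 − 6
1 = −62 + 9·7
So 7·9 ≡ 1 (mod 62).

9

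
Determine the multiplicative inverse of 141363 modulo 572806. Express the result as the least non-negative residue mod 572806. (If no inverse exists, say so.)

Apply the Euclidean algorithm to 572806 and 141363:
572806 = 4×141363 + 7354
141363 = 19×7354 + 1637
7354 = 4×1637 + 806
1637 = 2×806 + 25
806 = 32×25 + 6
25 = 4×6 + 1
6 = 6×1 + 0
Since gcd(141363, 572806) = 1, back-substitute to write 1 as a combination:
1 = 25 − 4·6
1 = −4·806 + 129·25
1 = 129·1637 − 262·806
1 = −262·7354 + 1177·1637
1 = 1177·141363 − 22625·7354
1 = −22625·572806 + 91677·141363
So 141363·91677 ≡ 1 (mod 572806).

91677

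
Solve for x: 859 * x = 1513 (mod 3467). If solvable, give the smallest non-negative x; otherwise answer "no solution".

1035

First find gcd(859, 3467):
3467 = 4·859 + 31
859 = 27·31 + 22
31 = 1·22 + 9
22 = 2·9 + 4
9 = 2·4 + 1
4 = 4·1 + 0
gcd = 1, so a unique solution mod 3467 exists.
Back-substitute for the Bézout coefficients:
1 = 9 − 2·4
1 = −2·22 + 5·9
1 = 5·31 − 7·22
1 = −7·859 + 194·31
1 = 194·3467 − 783·859
So 859·(-783) ≡ 1 (mod 3467), giving 859⁻¹ ≡ 2684.
x ≡ 859⁻¹·1513 ≡ 2684·1513 ≡ 1035 (mod 3467).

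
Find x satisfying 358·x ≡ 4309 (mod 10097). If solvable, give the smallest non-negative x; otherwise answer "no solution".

2635

First find gcd(358, 10097):
10097 = 28×358 + 73
358 = 4×73 + 66
73 = 1×66 + 7
66 = 9×7 + 3
7 = 2×3 + 1
3 = 3×1 + 0
gcd = 1, so a unique solution mod 10097 exists.
Back-substitute for the Bézout coefficients:
1 = 7 − 2·3
1 = −2·66 + 19·7
1 = 19·73 − 21·66
1 = −21·358 + 103·73
1 = 103·10097 − 2905·358
So 358·(-2905) ≡ 1 (mod 10097), giving 358⁻¹ ≡ 7192.
x ≡ 358⁻¹·4309 ≡ 7192·4309 ≡ 2635 (mod 10097).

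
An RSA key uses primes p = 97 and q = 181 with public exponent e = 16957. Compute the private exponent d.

17173

φ(n) = (p−1)(q−1) = 96·180 = 17280.
Need d with 16957·d ≡ 1 (mod 17280). Apply the extended Euclidean algorithm:
17280 = 1×16957 + 323
16957 = 52×323 + 161
323 = 2×161 + 1
161 = 161×1 + 0
Back-substitute:
1 = 323 − 2·161
1 = −2·16957 + 105·323
1 = 105·17280 − 107·16957
So 16957·(-107) ≡ 1 (mod 17280), hence d ≡ -107 ≡ 17173 (mod 17280).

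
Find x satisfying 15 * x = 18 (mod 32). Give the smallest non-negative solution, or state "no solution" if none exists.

14

First find gcd(15, 32):
32 = 2*15 + 2
15 = 7*2 + 1
2 = 2*1 + 0
gcd = 1, so a unique solution mod 32 exists.
Back-substitute for the Bézout coefficients:
1 = 15 − 7·2
1 = −7·32 + 15·15
So 15·(15) ≡ 1 (mod 32), giving 15⁻¹ ≡ 15.
x ≡ 15⁻¹·18 ≡ 15·18 ≡ 14 (mod 32).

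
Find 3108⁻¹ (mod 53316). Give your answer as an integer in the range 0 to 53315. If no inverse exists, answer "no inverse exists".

Euclidean algorithm on 53316, 3108:
53316 = 17*3108 + 480
3108 = 6*480 + 228
480 = 2*228 + 24
228 = 9*24 + 12
24 = 2*12 + 0
gcd(3108, 53316) = 12 ≠ 1, so 3108 has no multiplicative inverse modulo 53316.

no inverse exists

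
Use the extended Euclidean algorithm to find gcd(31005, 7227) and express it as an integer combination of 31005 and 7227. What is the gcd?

9

Apply Euclid's algorithm to 31005 and 7227:
31005 = 4*7227 + 2097
7227 = 3*2097 + 936
2097 = 2*936 + 225
936 = 4*225 + 36
225 = 6*36 + 9
36 = 4*9 + 0
gcd(31005, 7227) = 9.
Back-substituting:
9 = 225 − 6·36
9 = −6·936 + 25·225
9 = 25·2097 − 56·936
9 = −56·7227 + 193·2097
9 = 193·31005 − 828·7227
So 9 = (193)·31005 + (-828)·7227.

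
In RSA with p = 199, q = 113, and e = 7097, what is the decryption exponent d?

φ(n) = (p−1)(q−1) = 198·112 = 22176.
Need d with 7097·d ≡ 1 (mod 22176). Apply the extended Euclidean algorithm:
22176 = 3×7097 + 885
7097 = 8×885 + 17
885 = 52×17 + 1
17 = 17×1 + 0
Back-substitute:
1 = 885 − 52·17
1 = −52·7097 + 417·885
1 = 417·22176 − 1303·7097
So 7097·(-1303) ≡ 1 (mod 22176), hence d ≡ -1303 ≡ 20873 (mod 22176).

20873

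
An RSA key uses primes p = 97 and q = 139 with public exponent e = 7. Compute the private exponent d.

φ(n) = (p−1)(q−1) = 96·138 = 13248.
Need d with 7·d ≡ 1 (mod 13248). Apply the extended Euclidean algorithm:
13248 = 1892*7 + 4
7 = 1*4 + 3
4 = 1*3 + 1
3 = 3*1 + 0
Back-substitute:
1 = 4 − 3
1 = −7 + 2·4
1 = 2·13248 − 3785·7
So 7·(-3785) ≡ 1 (mod 13248), hence d ≡ -3785 ≡ 9463 (mod 13248).

9463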